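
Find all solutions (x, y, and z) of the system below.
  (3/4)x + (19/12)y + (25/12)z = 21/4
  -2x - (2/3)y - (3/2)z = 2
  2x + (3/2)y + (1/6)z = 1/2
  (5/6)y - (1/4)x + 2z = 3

Row-reduce:
R1 ← R1 / (3/4).
R2 ← R2 + 2·R1.
R3 ← R3 − 2·R1.
R4 ← R4 + 1/4·R1.
R2 ← R2 / (32/9).
R1 ← R1 − 19/9·R2.
R3 ← R3 + 49/18·R2.
R4 ← R4 − 49/36·R2.
R3 ← R3 / (-877/384).
R1 ← R1 − 71/192·R3.
R2 ← R2 − 73/64·R3.
R4 ← R4 − 877/768·R3.
Row 4 reduces to 0 = -2, a contradiction. The system is inconsistent.

no solution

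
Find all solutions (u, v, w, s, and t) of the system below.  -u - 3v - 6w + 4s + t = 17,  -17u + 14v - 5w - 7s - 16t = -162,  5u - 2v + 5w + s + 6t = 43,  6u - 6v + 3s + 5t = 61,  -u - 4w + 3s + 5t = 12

no solution

Row-reduce:
R1 ← R1 / (-1).
R2 ← R2 + 17·R1.
R3 ← R3 − 5·R1.
R4 ← R4 − 6·R1.
R5 ← R5 + 1·R1.
R2 ← R2 / (65).
R1 ← R1 − 3·R2.
R3 ← R3 + 17·R2.
R4 ← R4 + 24·R2.
R5 ← R5 − 3·R2.
R3 ← R3 / (24/65).
R1 ← R1 − 99/65·R3.
R2 ← R2 − 97/65·R3.
R4 ← R4 + 12/65·R3.
R5 ← R5 + 161/65·R3.
Swap R4 and R5.
R4 ← R4 / (47/4).
R1 ← R1 + 25/4·R4.
R2 ← R2 + 27/4·R4.
R3 ← R3 − 15/4·R4.
Row 5 reduces to 0 = 3/2, a contradiction. The system is inconsistent.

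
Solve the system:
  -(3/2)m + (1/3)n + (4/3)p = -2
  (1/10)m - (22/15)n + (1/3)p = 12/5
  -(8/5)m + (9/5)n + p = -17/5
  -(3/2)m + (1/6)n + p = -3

no solution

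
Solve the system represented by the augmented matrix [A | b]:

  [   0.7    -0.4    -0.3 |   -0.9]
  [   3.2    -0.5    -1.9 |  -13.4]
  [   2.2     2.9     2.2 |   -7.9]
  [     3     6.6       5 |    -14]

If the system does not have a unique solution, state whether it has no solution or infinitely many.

x_1 = -2, x_2 = -5, x_3 = 5

Row-reduce the augmented matrix:
R1 ← R1 / (7/10).
R2 ← R2 − 16/5·R1.
R3 ← R3 − 11/5·R1.
R4 ← R4 − 3·R1.
R2 ← R2 / (93/70).
R1 ← R1 + 4/7·R2.
R3 ← R3 − 291/70·R2.
R4 ← R4 − 291/35·R2.
R3 ← R3 / (1487/310).
R1 ← R1 + 61/93·R3.
R2 ← R2 + 37/93·R3.
R4 ← R4 − 1487/155·R3.
R4 reduces to 0 = 0, so the extra equation is consistent.
Reading off the reduced rows gives x_1 = -2, x_2 = -5, x_3 = 5.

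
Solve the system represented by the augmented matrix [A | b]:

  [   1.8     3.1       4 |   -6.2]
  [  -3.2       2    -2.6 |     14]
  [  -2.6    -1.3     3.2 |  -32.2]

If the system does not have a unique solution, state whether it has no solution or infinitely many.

x_1 = 3, x_2 = 4, x_3 = -6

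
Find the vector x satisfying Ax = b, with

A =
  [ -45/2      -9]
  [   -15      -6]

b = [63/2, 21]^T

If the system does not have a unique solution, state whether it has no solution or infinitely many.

Row-reduce:
R1 ← R1 / (-45/2).
R2 ← R2 + 15·R1.
Rank is 1 with 2 unknowns, leaving x_2 free.

infinitely many solutions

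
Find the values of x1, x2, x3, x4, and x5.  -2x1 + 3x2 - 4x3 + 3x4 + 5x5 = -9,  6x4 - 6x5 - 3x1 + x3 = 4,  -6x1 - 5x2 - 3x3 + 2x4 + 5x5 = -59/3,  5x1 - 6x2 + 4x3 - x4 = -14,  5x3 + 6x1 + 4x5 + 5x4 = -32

x1 = 0, x2 = 4/3, x3 = -2, x4 = -2, x5 = -3

Row-reduce the augmented matrix:
R1 ← R1 / (-2).
R2 ← R2 + 3·R1.
R3 ← R3 + 6·R1.
R4 ← R4 − 5·R1.
R5 ← R5 − 6·R1.
R2 ← R2 / (-9/2).
R1 ← R1 + 3/2·R2.
R3 ← R3 + 14·R2.
R4 ← R4 − 3/2·R2.
R5 ← R5 − 9·R2.
R3 ← R3 / (-115/9).
R1 ← R1 + 1/3·R3.
R2 ← R2 + 14/9·R3.
R4 ← R4 + 11/3·R3.
R5 ← R5 − 7·R3.
R4 ← R4 / (238/23).
R1 ← R1 + 39/23·R4.
R2 ← R2 − 25/23·R4.
R3 ← R3 − 21/23·R4.
R5 ← R5 − 244/23·R4.
R5 ← R5 / (376/35).
R1 ← R1 − 34/35·R5.
R2 ← R2 + 27/35·R5.
R3 ← R3 + 12/5·R5.
R4 ← R4 + 4/35·R5.
Reading off the reduced rows gives x1 = 0, x2 = 4/3, x3 = -2, x4 = -2, x5 = -3.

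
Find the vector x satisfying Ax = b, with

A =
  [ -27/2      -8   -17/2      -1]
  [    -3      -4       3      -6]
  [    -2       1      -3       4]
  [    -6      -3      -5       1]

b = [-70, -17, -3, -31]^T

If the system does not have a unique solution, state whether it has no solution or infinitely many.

no solution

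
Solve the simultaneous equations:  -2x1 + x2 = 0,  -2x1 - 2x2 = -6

x1 = 1, x2 = 2

Row-reduce the augmented matrix:
R1 ← R1 / (-2).
R2 ← R2 + 2·R1.
R2 ← R2 / (-3).
R1 ← R1 + 1/2·R2.
Reading off the reduced rows gives x1 = 1, x2 = 2.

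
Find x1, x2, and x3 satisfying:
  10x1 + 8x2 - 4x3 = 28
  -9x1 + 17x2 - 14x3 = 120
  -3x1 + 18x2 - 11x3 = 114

x1 = -2, x2 = 6, x3 = 0

Row-reduce the augmented matrix:
R1 ← R1 / (10).
R2 ← R2 + 9·R1.
R3 ← R3 + 3·R1.
R2 ← R2 / (121/5).
R1 ← R1 − 4/5·R2.
R3 ← R3 − 102/5·R2.
R3 ← R3 / (29/11).
R1 ← R1 − 2/11·R3.
R2 ← R2 + 8/11·R3.
Reading off the reduced rows gives x1 = -2, x2 = 6, x3 = 0.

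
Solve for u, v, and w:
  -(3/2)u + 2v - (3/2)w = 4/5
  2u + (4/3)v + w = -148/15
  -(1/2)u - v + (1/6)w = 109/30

Row-reduce the augmented matrix:
R1 ← R1 / (-3/2).
R2 ← R2 − 2·R1.
R3 ← R3 + 1/2·R1.
R2 ← R2 / (4).
R1 ← R1 + 4/3·R2.
R3 ← R3 + 5/3·R2.
R3 ← R3 / (1/4).
R1 ← R1 − 2/3·R3.
R2 ← R2 + 1/4·R3.
Reading off the reduced rows gives u = -8/3, v = -5/2, w = -6/5.

u = -8/3, v = -5/2, w = -6/5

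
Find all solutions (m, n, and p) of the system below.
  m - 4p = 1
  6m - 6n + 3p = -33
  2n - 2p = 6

m = -3, n = 2, p = -1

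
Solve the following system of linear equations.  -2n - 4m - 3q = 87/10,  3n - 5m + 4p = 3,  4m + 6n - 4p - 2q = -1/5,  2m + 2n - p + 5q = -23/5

Row-reduce the augmented matrix:
R1 ← R1 / (-4).
R2 ← R2 + 5·R1.
R3 ← R3 − 4·R1.
R4 ← R4 − 2·R1.
R2 ← R2 / (11/2).
R1 ← R1 − 1/2·R2.
R3 ← R3 − 4·R2.
R4 ← R4 − 1·R2.
R3 ← R3 / (-76/11).
R1 ← R1 + 4/11·R3.
R2 ← R2 − 8/11·R3.
R4 ← R4 + 19/11·R3.
R4 ← R4 / (19/4).
R1 ← R1 − 31/38·R4.
R2 ← R2 + 5/38·R4.
R3 ← R3 − 85/76·R4.
Reading off the reduced rows gives m = -9/5, n = 0, p = -3/2, q = -1/2.

m = -9/5, n = 0, p = -3/2, q = -1/2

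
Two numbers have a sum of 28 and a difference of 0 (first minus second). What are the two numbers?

first number: 14, second number: 14

Let x = first number, y = second number.
  x + y = 28
  x - y = 0
From equation 1: x = 28 − y.
Substitute into equation 2 and solve: y = 14.
Then x = 14.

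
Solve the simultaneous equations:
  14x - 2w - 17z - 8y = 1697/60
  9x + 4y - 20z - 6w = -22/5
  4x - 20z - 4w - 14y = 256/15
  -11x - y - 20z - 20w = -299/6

Row-reduce the augmented matrix:
R1 ← R1 / (14).
R2 ← R2 − 9·R1.
R3 ← R3 − 4·R1.
R4 ← R4 + 11·R1.
R2 ← R2 / (64/7).
R1 ← R1 + 4/7·R2.
R3 ← R3 + 82/7·R2.
R4 ← R4 + 51/7·R2.
R3 ← R3 / (-1713/64).
R1 ← R1 + 57/32·R3.
R2 ← R2 + 127/128·R3.
R4 ← R4 + 5195/128·R3.
R4 ← R4 / (-6264/571).
R1 ← R1 − 110/571·R4.
R2 ← R2 + 94/571·R4.
R3 ← R3 − 202/571·R4.
Reading off the reduced rows gives x = 5/3, y = -3/2, z = 1/4, w = 7/5.

x = 5/3, y = -3/2, z = 1/4, w = 7/5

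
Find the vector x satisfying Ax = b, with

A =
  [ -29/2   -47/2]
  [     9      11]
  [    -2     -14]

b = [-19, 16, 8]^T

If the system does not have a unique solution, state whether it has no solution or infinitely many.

Row-reduce:
R1 ← R1 / (-29/2).
R2 ← R2 − 9·R1.
R3 ← R3 + 2·R1.
R2 ← R2 / (-104/29).
R1 ← R1 − 47/29·R2.
R3 ← R3 + 312/29·R2.
Row 3 reduces to 0 = -2, a contradiction. The system is inconsistent.

no solution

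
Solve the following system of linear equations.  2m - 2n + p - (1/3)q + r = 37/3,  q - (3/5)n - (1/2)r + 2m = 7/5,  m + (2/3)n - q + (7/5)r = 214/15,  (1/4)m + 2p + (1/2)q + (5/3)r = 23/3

infinitely many solutions

Row-reduce:
R1 ← R1 / (2).
R2 ← R2 − 2·R1.
R3 ← R3 − 1·R1.
R4 ← R4 − 1/4·R1.
R2 ← R2 / (7/5).
R1 ← R1 + 1·R2.
R3 ← R3 − 5/3·R2.
R4 ← R4 − 1/4·R2.
R3 ← R3 / (29/42).
R1 ← R1 + 3/14·R3.
R2 ← R2 + 5/7·R3.
R4 ← R4 − 115/56·R3.
R4 ← R4 / (2611/348).
R1 ← R1 − 1/29·R4.
R2 ← R2 + 45/29·R4.
R3 ← R3 + 305/87·R4.
Rank is 4 with 5 unknowns, leaving r free.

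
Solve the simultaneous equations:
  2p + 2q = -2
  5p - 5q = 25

p = 2, q = -3

Row-reduce the augmented matrix:
R1 ← R1 / (2).
R2 ← R2 − 5·R1.
R2 ← R2 / (-10).
R1 ← R1 − 1·R2.
Reading off the reduced rows gives p = 2, q = -3.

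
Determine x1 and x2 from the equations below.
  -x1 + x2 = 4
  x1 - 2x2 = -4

Row-reduce the augmented matrix:
R1 ← R1 / (-1).
R2 ← R2 − 1·R1.
R2 ← R2 / (-1).
R1 ← R1 + 1·R2.
Reading off the reduced rows gives x1 = -4, x2 = 0.

x1 = -4, x2 = 0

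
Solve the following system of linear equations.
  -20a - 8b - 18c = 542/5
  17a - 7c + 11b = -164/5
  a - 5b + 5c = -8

a = -2, b = -9/5, c = -3

Row-reduce the augmented matrix:
R1 ← R1 / (-20).
R2 ← R2 − 17·R1.
R3 ← R3 − 1·R1.
R2 ← R2 / (21/5).
R1 ← R1 − 2/5·R2.
R3 ← R3 + 27/5·R2.
R3 ← R3 / (-172/7).
R1 ← R1 − 127/42·R3.
R2 ← R2 + 223/42·R3.
Reading off the reduced rows gives a = -2, b = -9/5, c = -3.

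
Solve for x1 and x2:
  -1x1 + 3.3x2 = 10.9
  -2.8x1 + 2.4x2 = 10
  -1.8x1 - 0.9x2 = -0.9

x1 = -1, x2 = 3

Row-reduce the augmented matrix:
R1 ← R1 / (-1).
R2 ← R2 + 14/5·R1.
R3 ← R3 + 9/5·R1.
R2 ← R2 / (-171/25).
R1 ← R1 + 33/10·R2.
R3 ← R3 + 171/25·R2.
R3 reduces to 0 = 0, so the extra equation is consistent.
Reading off the reduced rows gives x1 = -1, x2 = 3.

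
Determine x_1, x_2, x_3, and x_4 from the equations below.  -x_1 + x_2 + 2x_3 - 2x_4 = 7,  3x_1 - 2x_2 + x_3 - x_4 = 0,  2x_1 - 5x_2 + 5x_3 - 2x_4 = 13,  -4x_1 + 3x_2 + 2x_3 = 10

Row-reduce the augmented matrix:
R1 ← R1 / (-1).
R2 ← R2 − 3·R1.
R3 ← R3 − 2·R1.
R4 ← R4 + 4·R1.
R1 ← R1 + 1·R2.
R3 ← R3 + 3·R2.
R4 ← R4 + 1·R2.
R3 ← R3 / (30).
R1 ← R1 − 5·R3.
R2 ← R2 − 7·R3.
R4 ← R4 − 1·R3.
R4 ← R4 / (19/10).
R1 ← R1 + 1/2·R4.
R2 ← R2 + 7/10·R4.
R3 ← R3 + 9/10·R4.
Reading off the reduced rows gives x_1 = -1, x_2 = 0, x_3 = 3, x_4 = 0.

x_1 = -1, x_2 = 0, x_3 = 3, x_4 = 0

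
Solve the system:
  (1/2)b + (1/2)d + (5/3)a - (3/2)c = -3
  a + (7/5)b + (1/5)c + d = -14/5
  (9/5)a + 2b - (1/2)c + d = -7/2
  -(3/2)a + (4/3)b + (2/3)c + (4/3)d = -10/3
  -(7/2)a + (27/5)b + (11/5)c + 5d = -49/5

Row-reduce:
R1 ← R1 / (5/3).
R2 ← R2 − 1·R1.
R3 ← R3 − 9/5·R1.
R4 ← R4 + 3/2·R1.
R5 ← R5 + 7/2·R1.
R2 ← R2 / (11/10).
R1 ← R1 − 3/10·R2.
R3 ← R3 − 73/50·R2.
R4 ← R4 − 107/60·R2.
R5 ← R5 − 129/20·R2.
R3 ← R3 / (-17/50).
R1 ← R1 + 6/5·R3.
R2 ← R2 − 1·R3.
R4 ← R4 + 37/15·R3.
R5 ← R5 + 37/5·R3.
R4 ← R4 / (2273/561).
R1 ← R1 − 30/17·R4.
R2 ← R2 + 139/187·R4.
R3 ← R3 − 258/187·R4.
R5 ← R5 − 2273/187·R4.
Row 5 reduces to 0 = 3, a contradiction. The system is inconsistent.

no solution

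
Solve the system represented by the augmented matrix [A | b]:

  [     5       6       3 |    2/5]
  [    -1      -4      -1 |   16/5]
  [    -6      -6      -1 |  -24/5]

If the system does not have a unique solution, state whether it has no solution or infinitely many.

x_1 = 2, x_2 = -1, x_3 = -6/5

Row-reduce the augmented matrix:
R1 ← R1 / (5).
R2 ← R2 + 1·R1.
R3 ← R3 + 6·R1.
R2 ← R2 / (-14/5).
R1 ← R1 − 6/5·R2.
R3 ← R3 − 6/5·R2.
R3 ← R3 / (17/7).
R1 ← R1 − 3/7·R3.
R2 ← R2 − 1/7·R3.
Reading off the reduced rows gives x_1 = 2, x_2 = -1, x_3 = -6/5.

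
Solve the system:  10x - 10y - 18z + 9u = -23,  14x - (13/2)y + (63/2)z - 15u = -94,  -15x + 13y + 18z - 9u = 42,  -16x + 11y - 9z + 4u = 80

Row-reduce:
R1 ← R1 / (10).
R2 ← R2 − 14·R1.
R3 ← R3 + 15·R1.
R4 ← R4 + 16·R1.
R2 ← R2 / (15/2).
R1 ← R1 + 1·R2.
R3 ← R3 + 2·R2.
R4 ← R4 + 5·R2.
R3 ← R3 / (153/25).
R1 ← R1 − 144/25·R3.
R2 ← R2 − 189/25·R3.
Row 4 reduces to 0 = 2, a contradiction. The system is inconsistent.

no solution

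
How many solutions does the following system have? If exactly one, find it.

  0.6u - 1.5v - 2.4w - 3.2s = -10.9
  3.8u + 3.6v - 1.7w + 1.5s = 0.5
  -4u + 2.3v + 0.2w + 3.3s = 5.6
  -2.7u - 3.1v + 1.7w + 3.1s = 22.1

u = 1, v = -3, w = 0, s = 5

Row-reduce the augmented matrix:
R1 ← R1 / (3/5).
R2 ← R2 − 19/5·R1.
R3 ← R3 + 4·R1.
R4 ← R4 + 27/10·R1.
R2 ← R2 / (131/10).
R1 ← R1 + 5/2·R2.
R3 ← R3 + 77/10·R2.
R4 ← R4 + 197/20·R2.
R3 ← R3 / (-10303/1310).
R1 ← R1 + 373/262·R3.
R2 ← R2 − 135/131·R3.
R4 ← R4 − 2753/2620·R3.
R4 ← R4 / (2699329/618180).
R1 ← R1 + 14281/61818·R4.
R2 ← R2 − 30139/30909·R4.
R3 ← R3 − 20590/30909·R4.
Reading off the reduced rows gives u = 1, v = -3, w = 0, s = 5.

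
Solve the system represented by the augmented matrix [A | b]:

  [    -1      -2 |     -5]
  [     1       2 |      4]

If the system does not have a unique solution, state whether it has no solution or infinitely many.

no solution

Row-reduce:
R1 ← R1 / (-1).
R2 ← R2 − 1·R1.
Row 2 reduces to 0 = -1, a contradiction. The system is inconsistent.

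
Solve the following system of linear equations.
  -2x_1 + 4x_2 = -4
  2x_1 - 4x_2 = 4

Row-reduce:
R1 ← R1 / (-2).
R2 ← R2 − 2·R1.
Rank is 1 with 2 unknowns, leaving x_2 free.

infinitely many solutions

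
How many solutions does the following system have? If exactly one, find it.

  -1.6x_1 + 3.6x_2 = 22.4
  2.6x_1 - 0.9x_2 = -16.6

Row-reduce the augmented matrix:
R1 ← R1 / (-8/5).
R2 ← R2 − 13/5·R1.
R2 ← R2 / (99/20).
R1 ← R1 + 9/4·R2.
Reading off the reduced rows gives x_1 = -5, x_2 = 4.

x_1 = -5, x_2 = 4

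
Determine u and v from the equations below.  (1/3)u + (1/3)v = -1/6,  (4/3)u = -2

u = -3/2, v = 1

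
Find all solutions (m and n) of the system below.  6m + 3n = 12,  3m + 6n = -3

Row-reduce the augmented matrix:
R1 ← R1 / (6).
R2 ← R2 − 3·R1.
R2 ← R2 / (9/2).
R1 ← R1 − 1/2·R2.
Reading off the reduced rows gives m = 3, n = -2.

m = 3, n = -2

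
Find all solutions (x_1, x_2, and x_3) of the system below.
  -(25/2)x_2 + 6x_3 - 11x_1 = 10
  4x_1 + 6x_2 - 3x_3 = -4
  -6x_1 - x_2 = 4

Row-reduce:
R1 ← R1 / (-11).
R2 ← R2 − 4·R1.
R3 ← R3 + 6·R1.
R2 ← R2 / (16/11).
R1 ← R1 − 25/22·R2.
R3 ← R3 − 64/11·R2.
Rank is 2 with 3 unknowns, leaving x_3 free.

infinitely many solutions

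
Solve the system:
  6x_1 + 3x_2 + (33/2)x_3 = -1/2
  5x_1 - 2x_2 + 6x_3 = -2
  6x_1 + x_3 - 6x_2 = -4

Row-reduce:
R1 ← R1 / (6).
R2 ← R2 − 5·R1.
R3 ← R3 − 6·R1.
R2 ← R2 / (-9/2).
R1 ← R1 − 1/2·R2.
R3 ← R3 + 9·R2.
Row 3 reduces to 0 = -1/3, a contradiction. The system is inconsistent.

no solution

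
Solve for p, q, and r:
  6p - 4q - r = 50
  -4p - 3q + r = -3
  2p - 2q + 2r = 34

Row-reduce the augmented matrix:
R1 ← R1 / (6).
R2 ← R2 + 4·R1.
R3 ← R3 − 2·R1.
R2 ← R2 / (-17/3).
R1 ← R1 + 2/3·R2.
R3 ← R3 + 2/3·R2.
R3 ← R3 / (39/17).
R1 ← R1 + 7/34·R3.
R2 ← R2 + 1/17·R3.
Reading off the reduced rows gives p = 6, q = -5, r = 6.

p = 6, q = -5, r = 6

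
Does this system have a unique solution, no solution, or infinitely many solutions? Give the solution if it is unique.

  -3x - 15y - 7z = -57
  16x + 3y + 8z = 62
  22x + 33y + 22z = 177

no solution

Row-reduce:
R1 ← R1 / (-3).
R2 ← R2 − 16·R1.
R3 ← R3 − 22·R1.
R2 ← R2 / (-77).
R1 ← R1 − 5·R2.
R3 ← R3 + 77·R2.
Row 3 reduces to 0 = 1, a contradiction. The system is inconsistent.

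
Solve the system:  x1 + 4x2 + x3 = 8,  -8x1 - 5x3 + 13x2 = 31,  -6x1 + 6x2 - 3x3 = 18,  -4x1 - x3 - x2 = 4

no solution

Row-reduce:
R2 ← R2 + 8·R1.
R3 ← R3 + 6·R1.
R4 ← R4 + 4·R1.
R2 ← R2 / (45).
R1 ← R1 − 4·R2.
R3 ← R3 − 30·R2.
R4 ← R4 − 15·R2.
R1 ← R1 − 11/15·R3.
R2 ← R2 − 1/15·R3.
R4 ← R4 − 2·R3.
Row 4 reduces to 0 = -1, a contradiction. The system is inconsistent.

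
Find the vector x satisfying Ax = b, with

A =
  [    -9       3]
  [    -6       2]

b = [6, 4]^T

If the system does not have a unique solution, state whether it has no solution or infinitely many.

Row-reduce:
R1 ← R1 / (-9).
R2 ← R2 + 6·R1.
Rank is 1 with 2 unknowns, leaving x_2 free.

infinitely many solutions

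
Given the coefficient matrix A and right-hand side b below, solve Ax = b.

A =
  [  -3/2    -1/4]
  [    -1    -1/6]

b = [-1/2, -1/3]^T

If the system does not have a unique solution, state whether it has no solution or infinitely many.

infinitely many solutions

Row-reduce:
R1 ← R1 / (-3/2).
R2 ← R2 + 1·R1.
Rank is 1 with 2 unknowns, leaving x_2 free.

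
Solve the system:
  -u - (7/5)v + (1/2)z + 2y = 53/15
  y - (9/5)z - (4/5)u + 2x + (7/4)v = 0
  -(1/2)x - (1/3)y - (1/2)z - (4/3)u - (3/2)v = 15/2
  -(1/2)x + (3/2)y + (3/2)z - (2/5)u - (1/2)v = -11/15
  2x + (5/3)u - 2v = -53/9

Row-reduce the augmented matrix:
Swap R1 and R2.
R1 ← R1 / (2).
R3 ← R3 + 1/2·R1.
R4 ← R4 + 1/2·R1.
R5 ← R5 − 2·R1.
R2 ← R2 / (2).
R1 ← R1 − 1/2·R2.
R3 ← R3 + 1/12·R2.
R4 ← R4 − 7/4·R2.
R5 ← R5 + 1·R2.
R3 ← R3 / (-223/240).
R1 ← R1 + 41/40·R3.
R2 ← R2 − 1/4·R3.
R4 ← R4 − 49/80·R3.
R5 ← R5 − 41/20·R3.
R4 ← R4 / (-851/1115).
R1 ← R1 − 354/223·R4.
R2 ← R2 + 206/223·R4.
R3 ← R3 − 378/223·R4.
R5 ← R5 + 1009/669·R4.
R5 ← R5 / (-792457/102120).
R1 ← R1 − 56891/17020·R5.
R2 ← R2 + 12887/8510·R5.
R3 ← R3 − 7309/3404·R5.
R4 ← R4 + 3779/6808·R5.
Reading off the reduced rows gives x = -7/3, y = 1/3, z = -8/3, u = -7/3, v = -4/3.

x = -7/3, y = 1/3, z = -8/3, u = -7/3, v = -4/3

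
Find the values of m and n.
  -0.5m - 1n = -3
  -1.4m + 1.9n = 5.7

Row-reduce the augmented matrix:
R1 ← R1 / (-1/2).
R2 ← R2 + 7/5·R1.
R2 ← R2 / (47/10).
R1 ← R1 − 2·R2.
Reading off the reduced rows gives m = 0, n = 3.

m = 0, n = 3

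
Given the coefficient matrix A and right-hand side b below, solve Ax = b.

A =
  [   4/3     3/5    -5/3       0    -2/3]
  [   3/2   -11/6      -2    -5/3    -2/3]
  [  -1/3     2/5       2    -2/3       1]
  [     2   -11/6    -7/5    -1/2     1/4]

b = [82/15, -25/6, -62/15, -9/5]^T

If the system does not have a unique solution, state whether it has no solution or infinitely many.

Row-reduce:
R1 ← R1 / (4/3).
R2 ← R2 − 3/2·R1.
R3 ← R3 + 1/3·R1.
R4 ← R4 − 2·R1.
R2 ← R2 / (-301/120).
R1 ← R1 − 9/20·R2.
R3 ← R3 − 11/20·R2.
R4 ← R4 + 41/15·R2.
R3 ← R3 / (1405/903).
R1 ← R1 + 383/301·R3.
R2 ← R2 − 15/301·R3.
R4 ← R4 − 3721/3010·R3.
R4 ← R4 / (90041/42150).
R1 ← R1 + 1606/1405·R4.
R2 ← R2 − 196/281·R4.
R3 ← R3 + 932/1405·R4.
Rank is 4 with 5 unknowns, leaving x_5 free.

infinitely many solutions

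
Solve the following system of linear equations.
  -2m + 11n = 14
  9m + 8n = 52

Row-reduce the augmented matrix:
R1 ← R1 / (-2).
R2 ← R2 − 9·R1.
R2 ← R2 / (115/2).
R1 ← R1 + 11/2·R2.
Reading off the reduced rows gives m = 4, n = 2.

m = 4, n = 2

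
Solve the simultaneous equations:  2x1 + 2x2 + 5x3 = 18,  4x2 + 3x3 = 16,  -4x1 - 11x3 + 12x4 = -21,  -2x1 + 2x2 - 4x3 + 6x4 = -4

Row-reduce:
R1 ← R1 / (2).
R3 ← R3 + 4·R1.
R4 ← R4 + 2·R1.
R2 ← R2 / (4).
R1 ← R1 − 1·R2.
R3 ← R3 − 4·R2.
R4 ← R4 − 4·R2.
R3 ← R3 / (-4).
R1 ← R1 − 7/4·R3.
R2 ← R2 − 3/4·R3.
R4 ← R4 + 2·R3.
Row 4 reduces to 0 = -3/2, a contradiction. The system is inconsistent.

no solution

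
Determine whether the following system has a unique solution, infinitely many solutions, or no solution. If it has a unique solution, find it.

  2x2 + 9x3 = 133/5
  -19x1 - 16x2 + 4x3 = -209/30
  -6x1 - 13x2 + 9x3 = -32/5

x1 = -3/2, x2 = 14/5, x3 = 7/3

Row-reduce the augmented matrix:
Swap R1 and R2.
R1 ← R1 / (-19).
R3 ← R3 + 6·R1.
R2 ← R2 / (2).
R1 ← R1 − 16/19·R2.
R3 ← R3 + 151/19·R2.
R3 ← R3 / (87/2).
R1 ← R1 + 4·R3.
R2 ← R2 − 9/2·R3.
Reading off the reduced rows gives x1 = -3/2, x2 = 14/5, x3 = 7/3.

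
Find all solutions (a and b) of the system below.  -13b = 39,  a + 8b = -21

Row-reduce the augmented matrix:
Swap R1 and R2.
R2 ← R2 / (-13).
R1 ← R1 − 8·R2.
Reading off the reduced rows gives a = 3, b = -3.

a = 3, b = -3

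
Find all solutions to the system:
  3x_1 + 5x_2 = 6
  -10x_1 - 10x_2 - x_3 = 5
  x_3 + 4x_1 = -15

no solution

Row-reduce:
R1 ← R1 / (3).
R2 ← R2 + 10·R1.
R3 ← R3 − 4·R1.
R2 ← R2 / (20/3).
R1 ← R1 − 5/3·R2.
R3 ← R3 + 20/3·R2.
Row 3 reduces to 0 = 2, a contradiction. The system is inconsistent.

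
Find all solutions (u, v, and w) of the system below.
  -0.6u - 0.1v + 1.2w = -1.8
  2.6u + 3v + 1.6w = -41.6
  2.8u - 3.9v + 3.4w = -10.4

u = -6, v = -6, w = -5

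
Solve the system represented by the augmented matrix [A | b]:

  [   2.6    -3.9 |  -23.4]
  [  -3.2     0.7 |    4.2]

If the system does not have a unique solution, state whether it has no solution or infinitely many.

x_1 = 0, x_2 = 6

Row-reduce the augmented matrix:
R1 ← R1 / (13/5).
R2 ← R2 + 16/5·R1.
R2 ← R2 / (-41/10).
R1 ← R1 + 3/2·R2.
Reading off the reduced rows gives x_1 = 0, x_2 = 6.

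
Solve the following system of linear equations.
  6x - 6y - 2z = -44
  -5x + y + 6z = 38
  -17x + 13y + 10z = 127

no solution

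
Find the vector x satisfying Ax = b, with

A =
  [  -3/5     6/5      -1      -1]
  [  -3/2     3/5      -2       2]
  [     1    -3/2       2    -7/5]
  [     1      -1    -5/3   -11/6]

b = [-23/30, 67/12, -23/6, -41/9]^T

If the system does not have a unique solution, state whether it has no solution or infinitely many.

x_1 = -3/2, x_2 = 0, x_3 = 0, x_4 = 5/3

Row-reduce the augmented matrix:
R1 ← R1 / (-3/5).
R2 ← R2 + 3/2·R1.
R3 ← R3 − 1·R1.
R4 ← R4 − 1·R1.
R2 ← R2 / (-12/5).
R1 ← R1 + 2·R2.
R3 ← R3 − 1/2·R2.
R4 ← R4 − 1·R2.
R3 ← R3 / (7/16).
R1 ← R1 − 5/4·R3.
R2 ← R2 + 5/24·R3.
R4 ← R4 + 25/8·R3.
R4 ← R4 / (-101/6).
R1 ← R1 − 4·R4.
R2 ← R2 + 26/9·R4.
R3 ← R3 + 73/15·R4.
Reading off the reduced rows gives x_1 = -3/2, x_2 = 0, x_3 = 0, x_4 = 5/3.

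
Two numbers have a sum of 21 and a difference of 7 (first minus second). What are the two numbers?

Let x = first number, y = second number.
  x + y = 21
  x - y = 7
Row-reduce the augmented matrix:
R2 ← R2 − 1·R1.
R2 ← R2 / (-2).
R1 ← R1 − 1·R2.
Reading off the reduced rows gives x = 14, y = 7.

first number: 14, second number: 7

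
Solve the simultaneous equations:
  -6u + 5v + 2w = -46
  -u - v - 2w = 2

Row-reduce:
R1 ← R1 / (-6).
R2 ← R2 + 1·R1.
R2 ← R2 / (-11/6).
R1 ← R1 + 5/6·R2.
Rank is 2 with 3 unknowns, leaving w free.

infinitely many solutions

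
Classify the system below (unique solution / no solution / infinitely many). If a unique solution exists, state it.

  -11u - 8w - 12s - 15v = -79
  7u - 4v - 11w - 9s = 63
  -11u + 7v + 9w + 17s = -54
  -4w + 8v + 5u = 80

u = 4, v = 5, w = -5, s = 0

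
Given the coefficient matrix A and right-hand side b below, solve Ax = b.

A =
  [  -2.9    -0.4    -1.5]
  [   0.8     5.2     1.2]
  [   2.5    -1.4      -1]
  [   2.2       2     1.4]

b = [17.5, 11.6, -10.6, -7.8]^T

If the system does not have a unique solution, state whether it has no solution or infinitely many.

x_1 = -4, x_2 = 4, x_3 = -5

Row-reduce the augmented matrix:
R1 ← R1 / (-29/10).
R2 ← R2 − 4/5·R1.
R3 ← R3 − 5/2·R1.
R4 ← R4 − 11/5·R1.
R2 ← R2 / (738/145).
R1 ← R1 − 4/29·R2.
R3 ← R3 + 253/145·R2.
R4 ← R4 − 246/145·R2.
R3 ← R3 / (-2489/1230).
R1 ← R1 − 61/123·R3.
R2 ← R2 − 19/123·R3.
R4 reduces to 0 = 0, so the extra equation is consistent.
Reading off the reduced rows gives x_1 = -4, x_2 = 4, x_3 = -5.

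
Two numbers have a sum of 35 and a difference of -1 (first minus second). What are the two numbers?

first number: 17, second number: 18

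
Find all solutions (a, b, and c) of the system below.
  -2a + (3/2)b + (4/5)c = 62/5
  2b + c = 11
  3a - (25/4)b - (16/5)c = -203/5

infinitely many solutions

Row-reduce:
R1 ← R1 / (-2).
R3 ← R3 − 3·R1.
R2 ← R2 / (2).
R1 ← R1 + 3/4·R2.
R3 ← R3 + 4·R2.
Rank is 2 with 3 unknowns, leaving c free.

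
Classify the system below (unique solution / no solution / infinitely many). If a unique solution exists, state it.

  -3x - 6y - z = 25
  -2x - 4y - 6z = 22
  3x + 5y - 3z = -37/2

x = -3, y = -5/2, z = -1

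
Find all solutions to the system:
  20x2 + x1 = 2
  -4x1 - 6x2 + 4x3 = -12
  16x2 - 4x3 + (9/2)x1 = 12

Row-reduce:
R2 ← R2 + 4·R1.
R3 ← R3 − 9/2·R1.
R2 ← R2 / (74).
R1 ← R1 − 20·R2.
R3 ← R3 + 74·R2.
Row 3 reduces to 0 = -1, a contradiction. The system is inconsistent.

no solution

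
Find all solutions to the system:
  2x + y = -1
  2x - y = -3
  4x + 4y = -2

Row-reduce:
R1 ← R1 / (2).
R2 ← R2 − 2·R1.
R3 ← R3 − 4·R1.
R2 ← R2 / (-2).
R1 ← R1 − 1/2·R2.
R3 ← R3 − 2·R2.
Row 3 reduces to 0 = -2, a contradiction. The system is inconsistent.

no solution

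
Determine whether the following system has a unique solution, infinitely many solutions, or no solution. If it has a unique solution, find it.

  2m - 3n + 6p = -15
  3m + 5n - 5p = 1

infinitely many solutions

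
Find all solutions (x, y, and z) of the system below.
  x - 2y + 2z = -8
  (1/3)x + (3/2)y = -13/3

infinitely many solutions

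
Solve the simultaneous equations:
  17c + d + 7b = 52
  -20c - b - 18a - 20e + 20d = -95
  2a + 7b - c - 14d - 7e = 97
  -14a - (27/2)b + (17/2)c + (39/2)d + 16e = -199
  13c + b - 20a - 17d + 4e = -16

no solution

Row-reduce:
Swap R1 and R2.
R1 ← R1 / (-18).
R3 ← R3 − 2·R1.
R4 ← R4 + 14·R1.
R5 ← R5 + 20·R1.
R2 ← R2 / (7).
R1 ← R1 − 1/18·R2.
R3 ← R3 − 62/9·R2.
R4 ← R4 + 229/18·R2.
R5 ← R5 − 19/9·R2.
R3 ← R3 / (-419/21).
R1 ← R1 − 41/42·R3.
R2 ← R2 − 17/7·R3.
R4 ← R4 − 1154/21·R3.
R5 ← R5 − 632/21·R3.
R4 ← R4 / (-12313/419).
R1 ← R1 + 1461/838·R4.
R2 ← R2 + 591/419·R4.
R3 ← R3 − 268/419·R4.
R5 ← R5 + 24626/419·R4.
Row 5 reduces to 0 = -6, a contradiction. The system is inconsistent.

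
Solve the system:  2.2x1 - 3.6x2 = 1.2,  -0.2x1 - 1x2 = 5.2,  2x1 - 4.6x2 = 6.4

Row-reduce the augmented matrix:
R1 ← R1 / (11/5).
R2 ← R2 + 1/5·R1.
R3 ← R3 − 2·R1.
R2 ← R2 / (-73/55).
R1 ← R1 + 18/11·R2.
R3 ← R3 + 73/55·R2.
R3 reduces to 0 = 0, so the extra equation is consistent.
Reading off the reduced rows gives x1 = -6, x2 = -4.

x1 = -6, x2 = -4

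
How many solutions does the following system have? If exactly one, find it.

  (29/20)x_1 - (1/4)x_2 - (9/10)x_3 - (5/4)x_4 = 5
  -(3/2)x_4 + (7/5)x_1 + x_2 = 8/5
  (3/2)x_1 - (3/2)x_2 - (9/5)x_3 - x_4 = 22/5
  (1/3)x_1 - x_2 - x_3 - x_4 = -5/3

no solution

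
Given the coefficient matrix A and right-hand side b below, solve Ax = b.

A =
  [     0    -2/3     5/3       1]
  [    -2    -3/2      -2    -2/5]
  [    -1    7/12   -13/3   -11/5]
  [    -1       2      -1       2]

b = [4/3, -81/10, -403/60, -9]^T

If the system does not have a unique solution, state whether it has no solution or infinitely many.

Row-reduce:
Swap R1 and R2.
R1 ← R1 / (-2).
R3 ← R3 + 1·R1.
R4 ← R4 + 1·R1.
R2 ← R2 / (-2/3).
R1 ← R1 − 3/4·R2.
R3 ← R3 − 4/3·R2.
R4 ← R4 − 11/4·R2.
Swap R3 and R4.
R3 ← R3 / (55/8).
R1 ← R1 − 23/8·R3.
R2 ← R2 + 5/2·R3.
Rank is 3 with 4 unknowns, leaving x_4 free.

infinitely many solutions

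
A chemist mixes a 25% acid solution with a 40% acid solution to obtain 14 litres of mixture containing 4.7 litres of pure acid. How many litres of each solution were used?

litres of solution A: 6, litres of solution B: 8

Let a = litres of solution A, b = litres of solution B.
  a + b = 14
  (1/4)a + (2/5)b = 47/10
Row-reduce the augmented matrix:
R2 ← R2 − 1/4·R1.
R2 ← R2 / (3/20).
R1 ← R1 − 1·R2.
Reading off the reduced rows gives a = 6, b = 8.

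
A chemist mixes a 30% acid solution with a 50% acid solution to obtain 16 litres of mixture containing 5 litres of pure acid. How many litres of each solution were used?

litres of solution A: 15, litres of solution B: 1

Let a = litres of solution A, b = litres of solution B.
  a + b = 16
  (3/10)a + (1/2)b = 5
From equation 1: a = 16 − b.
Substitute into equation 2 and solve: b = 1.
Then a = 15.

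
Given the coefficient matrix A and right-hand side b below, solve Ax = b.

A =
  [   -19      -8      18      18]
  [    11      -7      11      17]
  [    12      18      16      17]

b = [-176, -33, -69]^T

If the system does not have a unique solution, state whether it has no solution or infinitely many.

infinitely many solutions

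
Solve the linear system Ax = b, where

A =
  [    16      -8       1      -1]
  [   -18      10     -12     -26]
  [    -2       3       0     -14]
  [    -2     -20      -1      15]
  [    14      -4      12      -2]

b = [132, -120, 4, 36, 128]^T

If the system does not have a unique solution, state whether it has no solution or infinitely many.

x_1 = 6, x_2 = -4, x_3 = 2, x_4 = -2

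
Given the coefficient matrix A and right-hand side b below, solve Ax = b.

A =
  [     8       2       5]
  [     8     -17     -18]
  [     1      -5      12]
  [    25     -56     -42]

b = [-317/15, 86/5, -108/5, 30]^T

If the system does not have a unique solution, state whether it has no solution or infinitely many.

Row-reduce the augmented matrix:
R1 ← R1 / (8).
R2 ← R2 − 8·R1.
R3 ← R3 − 1·R1.
R4 ← R4 − 25·R1.
R2 ← R2 / (-19).
R1 ← R1 − 1/4·R2.
R3 ← R3 + 21/4·R2.
R4 ← R4 + 249/4·R2.
R3 ← R3 / (2695/152).
R1 ← R1 − 49/152·R3.
R2 ← R2 − 23/19·R3.
R4 ← R4 − 2695/152·R3.
R4 reduces to 0 = 0, so the extra equation is consistent.
Reading off the reduced rows gives x_1 = -8/5, x_2 = 0, x_3 = -5/3.

x_1 = -8/5, x_2 = 0, x_3 = -5/3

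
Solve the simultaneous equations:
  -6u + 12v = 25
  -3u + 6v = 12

Row-reduce:
R1 ← R1 / (-6).
R2 ← R2 + 3·R1.
Row 2 reduces to 0 = -1/2, a contradiction. The system is inconsistent.

no solution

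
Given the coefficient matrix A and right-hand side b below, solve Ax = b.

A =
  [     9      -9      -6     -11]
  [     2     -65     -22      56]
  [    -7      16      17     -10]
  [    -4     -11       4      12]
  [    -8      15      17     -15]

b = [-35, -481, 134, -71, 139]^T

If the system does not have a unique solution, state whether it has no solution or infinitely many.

x_1 = 0, x_2 = 5, x_3 = 2, x_4 = -2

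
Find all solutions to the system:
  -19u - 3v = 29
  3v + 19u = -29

Row-reduce:
R1 ← R1 / (-19).
R2 ← R2 − 19·R1.
Rank is 1 with 2 unknowns, leaving v free.

infinitely many solutions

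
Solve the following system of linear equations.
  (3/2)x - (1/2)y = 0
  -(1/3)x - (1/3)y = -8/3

Row-reduce the augmented matrix:
R1 ← R1 / (3/2).
R2 ← R2 + 1/3·R1.
R2 ← R2 / (-4/9).
R1 ← R1 + 1/3·R2.
Reading off the reduced rows gives x = 2, y = 6.

x = 2, y = 6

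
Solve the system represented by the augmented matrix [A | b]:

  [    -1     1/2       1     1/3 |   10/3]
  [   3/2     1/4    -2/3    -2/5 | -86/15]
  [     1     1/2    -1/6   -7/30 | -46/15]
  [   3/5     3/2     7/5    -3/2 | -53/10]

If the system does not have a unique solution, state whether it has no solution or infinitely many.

Row-reduce:
R1 ← R1 / (-1).
R2 ← R2 − 3/2·R1.
R3 ← R3 − 1·R1.
R4 ← R4 − 3/5·R1.
R1 ← R1 + 1/2·R2.
R3 ← R3 − 1·R2.
R4 ← R4 − 9/5·R2.
Swap R3 and R4.
R3 ← R3 / (1/2).
R1 ← R1 + 7/12·R3.
R2 ← R2 − 5/6·R3.
Row 4 reduces to 0 = 1, a contradiction. The system is inconsistent.

no solution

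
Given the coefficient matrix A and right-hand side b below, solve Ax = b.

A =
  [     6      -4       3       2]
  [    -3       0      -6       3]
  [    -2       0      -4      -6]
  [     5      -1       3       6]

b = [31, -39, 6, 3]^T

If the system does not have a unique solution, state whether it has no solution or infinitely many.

Row-reduce the augmented matrix:
R1 ← R1 / (6).
R2 ← R2 + 3·R1.
R3 ← R3 + 2·R1.
R4 ← R4 − 5·R1.
R2 ← R2 / (-2).
R1 ← R1 + 2/3·R2.
R3 ← R3 + 4/3·R2.
R4 ← R4 − 7/3·R2.
Swap R3 and R4.
R3 ← R3 / (-19/4).
R1 ← R1 − 2·R3.
R2 ← R2 − 9/4·R3.
R4 ← R4 / (-8).
R1 ← R1 − 53/19·R4.
R2 ← R2 − 43/19·R4.
R3 ← R3 + 36/19·R4.
Reading off the reduced rows gives x_1 = 3, x_2 = -3, x_3 = 3, x_4 = -4.

x_1 = 3, x_2 = -3, x_3 = 3, x_4 = -4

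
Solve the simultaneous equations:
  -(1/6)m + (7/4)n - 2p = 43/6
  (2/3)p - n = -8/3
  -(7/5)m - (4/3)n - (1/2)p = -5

m = 5, n = 0, p = -4

Row-reduce the augmented matrix:
R1 ← R1 / (-1/6).
R3 ← R3 + 7/5·R1.
R2 ← R2 / (-1).
R1 ← R1 + 21/2·R2.
R3 ← R3 + 481/30·R2.
R3 ← R3 / (101/18).
R1 ← R1 − 5·R3.
R2 ← R2 + 2/3·R3.
Reading off the reduced rows gives m = 5, n = 0, p = -4.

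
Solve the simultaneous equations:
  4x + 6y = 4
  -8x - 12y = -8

infinitely many solutions

Row-reduce:
R1 ← R1 / (4).
R2 ← R2 + 8·R1.
Rank is 1 with 2 unknowns, leaving y free.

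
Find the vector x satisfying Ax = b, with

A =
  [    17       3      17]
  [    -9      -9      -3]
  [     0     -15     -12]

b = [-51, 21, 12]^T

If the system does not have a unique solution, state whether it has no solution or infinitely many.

x_1 = -2, x_2 = 0, x_3 = -1

Row-reduce the augmented matrix:
R1 ← R1 / (17).
R2 ← R2 + 9·R1.
R2 ← R2 / (-126/17).
R1 ← R1 − 3/17·R2.
R3 ← R3 + 15·R2.
R3 ← R3 / (-169/7).
R1 ← R1 − 8/7·R3.
R2 ← R2 + 17/21·R3.
Reading off the reduced rows gives x_1 = -2, x_2 = 0, x_3 = -1.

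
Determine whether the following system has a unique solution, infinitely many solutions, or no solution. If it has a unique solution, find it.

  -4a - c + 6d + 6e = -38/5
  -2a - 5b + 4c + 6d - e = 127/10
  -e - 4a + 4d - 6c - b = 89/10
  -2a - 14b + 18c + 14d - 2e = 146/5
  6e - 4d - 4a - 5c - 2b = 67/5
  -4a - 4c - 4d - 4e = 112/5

a = -13/5, b = -3, c = 0, d = -3/2, e = -3/2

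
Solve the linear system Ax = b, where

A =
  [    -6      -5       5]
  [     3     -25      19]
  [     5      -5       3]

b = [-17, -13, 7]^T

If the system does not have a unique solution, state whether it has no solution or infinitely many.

infinitely many solutions

Row-reduce:
R1 ← R1 / (-6).
R2 ← R2 − 3·R1.
R3 ← R3 − 5·R1.
R2 ← R2 / (-55/2).
R1 ← R1 − 5/6·R2.
R3 ← R3 + 55/6·R2.
Rank is 2 with 3 unknowns, leaving x_3 free.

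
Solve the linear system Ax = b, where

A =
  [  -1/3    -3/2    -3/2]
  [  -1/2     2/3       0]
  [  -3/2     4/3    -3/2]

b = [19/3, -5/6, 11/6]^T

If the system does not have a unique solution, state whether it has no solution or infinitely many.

Row-reduce the augmented matrix:
R1 ← R1 / (-1/3).
R2 ← R2 + 1/2·R1.
R3 ← R3 + 3/2·R1.
R2 ← R2 / (35/12).
R1 ← R1 − 9/2·R2.
R3 ← R3 − 97/12·R2.
R3 ← R3 / (-69/70).
R1 ← R1 − 36/35·R3.
R2 ← R2 − 27/35·R3.
Reading off the reduced rows gives x_1 = -1, x_2 = -2, x_3 = -2.

x_1 = -1, x_2 = -2, x_3 = -2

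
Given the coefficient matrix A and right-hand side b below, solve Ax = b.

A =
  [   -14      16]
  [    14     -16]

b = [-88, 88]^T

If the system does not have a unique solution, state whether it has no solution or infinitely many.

infinitely many solutions

Row-reduce:
R1 ← R1 / (-14).
R2 ← R2 − 14·R1.
Rank is 1 with 2 unknowns, leaving x_2 free.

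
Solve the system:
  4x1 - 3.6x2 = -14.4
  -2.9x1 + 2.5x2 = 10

Row-reduce the augmented matrix:
R1 ← R1 / (4).
R2 ← R2 + 29/10·R1.
R2 ← R2 / (-11/100).
R1 ← R1 + 9/10·R2.
Reading off the reduced rows gives x1 = 0, x2 = 4.

x1 = 0, x2 = 4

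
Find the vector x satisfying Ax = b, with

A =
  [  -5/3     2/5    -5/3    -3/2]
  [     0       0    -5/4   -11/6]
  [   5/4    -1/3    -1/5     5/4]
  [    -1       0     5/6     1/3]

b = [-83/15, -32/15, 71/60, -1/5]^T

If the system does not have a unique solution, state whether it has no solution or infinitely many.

x_1 = 9/5, x_2 = 5/4, x_3 = 2, x_4 = -1/5

Row-reduce the augmented matrix:
R1 ← R1 / (-5/3).
R3 ← R3 − 5/4·R1.
R4 ← R4 + 1·R1.
Swap R2 and R3.
R2 ← R2 / (-1/30).
R1 ← R1 + 6/25·R2.
R4 ← R4 + 6/25·R2.
R3 ← R3 / (-5/4).
R1 ← R1 − 286/25·R3.
R2 ← R2 − 87/2·R3.
R4 ← R4 − 1841/150·R3.
R4 ← R4 / (-19876/1125).
R1 ← R1 + 6292/375·R4.
R2 ← R2 + 1351/20·R4.
R3 ← R3 − 22/15·R4.
Reading off the reduced rows gives x_1 = 9/5, x_2 = 5/4, x_3 = 2, x_4 = -1/5.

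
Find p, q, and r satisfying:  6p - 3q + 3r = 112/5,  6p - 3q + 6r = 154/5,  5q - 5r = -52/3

Row-reduce the augmented matrix:
R1 ← R1 / (6).
R2 ← R2 − 6·R1.
Swap R2 and R3.
R2 ← R2 / (5).
R1 ← R1 + 1/2·R2.
R3 ← R3 / (3).
R2 ← R2 + 1·R3.
Reading off the reduced rows gives p = 2, q = -2/3, r = 14/5.

p = 2, q = -2/3, r = 14/5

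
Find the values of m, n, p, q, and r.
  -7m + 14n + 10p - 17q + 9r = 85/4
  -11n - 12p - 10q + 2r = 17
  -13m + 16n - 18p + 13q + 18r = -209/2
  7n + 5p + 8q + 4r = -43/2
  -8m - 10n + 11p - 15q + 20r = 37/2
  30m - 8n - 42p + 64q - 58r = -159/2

Row-reduce the augmented matrix:
R1 ← R1 / (-7).
R3 ← R3 + 13·R1.
R5 ← R5 + 8·R1.
R6 ← R6 − 30·R1.
R2 ← R2 / (-11).
R1 ← R1 + 2·R2.
R3 ← R3 + 10·R2.
R4 ← R4 − 7·R2.
R5 ← R5 + 26·R2.
R6 ← R6 − 52·R2.
R3 ← R3 / (-1976/77).
R1 ← R1 − 58/77·R3.
R2 ← R2 − 12/11·R3.
R4 ← R4 + 29/11·R3.
R5 ← R5 − 2151/77·R3.
R6 ← R6 + 4302/77·R3.
R4 ← R4 / (-1915/494).
R1 ← R1 − 1438/247·R4.
R2 ← R2 − 788/247·R4.
R3 ← R3 + 1033/494·R4.
R5 ← R5 − 42721/494·R4.
R6 ← R6 + 42721/247·R4.
R5 ← R5 / (944133/7660).
R1 ← R1 − 48533/7660·R5.
R2 ← R2 − 16009/3830·R5.
R3 ← R3 + 10927/3830·R5.
R4 ← R4 + 10527/7660·R5.
R6 ← R6 + 944133/3830·R5.
R6 reduces to 0 = 0, so the extra equation is consistent.
Reading off the reduced rows gives m = 5/2, n = -1/2, p = 1, q = -5/2, r = -3/4.

m = 5/2, n = -1/2, p = 1, q = -5/2, r = -3/4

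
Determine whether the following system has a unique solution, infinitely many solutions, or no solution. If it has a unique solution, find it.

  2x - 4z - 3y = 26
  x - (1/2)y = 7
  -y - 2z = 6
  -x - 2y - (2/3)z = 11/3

Row-reduce the augmented matrix:
R1 ← R1 / (2).
R2 ← R2 − 1·R1.
R4 ← R4 + 1·R1.
R1 ← R1 + 3/2·R2.
R3 ← R3 + 1·R2.
R4 ← R4 + 7/2·R2.
Swap R3 and R4.
R3 ← R3 / (13/3).
R1 ← R1 − 1·R3.
R2 ← R2 − 2·R3.
R4 reduces to 0 = 0, so the extra equation is consistent.
Reading off the reduced rows gives x = 5, y = -4, z = -1.

x = 5, y = -4, z = -1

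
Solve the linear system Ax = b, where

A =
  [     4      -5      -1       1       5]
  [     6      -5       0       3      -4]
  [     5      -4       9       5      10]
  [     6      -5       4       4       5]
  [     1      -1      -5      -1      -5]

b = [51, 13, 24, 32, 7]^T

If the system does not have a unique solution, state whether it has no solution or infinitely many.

no solution

Row-reduce:
R1 ← R1 / (4).
R2 ← R2 − 6·R1.
R3 ← R3 − 5·R1.
R4 ← R4 − 6·R1.
R5 ← R5 − 1·R1.
R2 ← R2 / (5/2).
R1 ← R1 + 5/4·R2.
R3 ← R3 − 9/4·R2.
R4 ← R4 − 5/2·R2.
R5 ← R5 − 1/4·R2.
R3 ← R3 / (89/10).
R1 ← R1 − 1/2·R3.
R2 ← R2 − 3/5·R3.
R4 ← R4 − 4·R3.
R5 ← R5 + 49/10·R3.
R4 ← R4 / (-7/89).
R1 ← R1 − 77/89·R4.
R2 ← R2 − 39/89·R4.
R3 ← R3 − 24/89·R4.
R5 ← R5 + 7/89·R4.
Row 5 reduces to 0 = -1, a contradiction. The system is inconsistent.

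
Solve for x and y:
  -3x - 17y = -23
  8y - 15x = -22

x = 2, y = 1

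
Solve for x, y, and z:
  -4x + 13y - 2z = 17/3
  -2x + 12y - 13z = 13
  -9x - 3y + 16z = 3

Row-reduce the augmented matrix:
R1 ← R1 / (-4).
R2 ← R2 + 2·R1.
R3 ← R3 + 9·R1.
R2 ← R2 / (11/2).
R1 ← R1 + 13/4·R2.
R3 ← R3 + 129/4·R2.
R3 ← R3 / (-1097/22).
R1 ← R1 + 145/22·R3.
R2 ← R2 + 24/11·R3.
Reading off the reduced rows gives x = -2, y = -1/3, z = -1.

x = -2, y = -1/3, z = -1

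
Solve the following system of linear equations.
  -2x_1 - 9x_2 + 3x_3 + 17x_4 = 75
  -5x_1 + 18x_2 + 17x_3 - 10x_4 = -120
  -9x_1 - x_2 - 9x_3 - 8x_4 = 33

Row-reduce:
R1 ← R1 / (-2).
R2 ← R2 + 5·R1.
R3 ← R3 + 9·R1.
R2 ← R2 / (81/2).
R1 ← R1 − 9/2·R2.
R3 ← R3 − 79/2·R2.
R3 ← R3 / (-2573/81).
R1 ← R1 + 23/9·R3.
R2 ← R2 − 19/81·R3.
Rank is 3 with 4 unknowns, leaving x_4 free.

infinitely many solutions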